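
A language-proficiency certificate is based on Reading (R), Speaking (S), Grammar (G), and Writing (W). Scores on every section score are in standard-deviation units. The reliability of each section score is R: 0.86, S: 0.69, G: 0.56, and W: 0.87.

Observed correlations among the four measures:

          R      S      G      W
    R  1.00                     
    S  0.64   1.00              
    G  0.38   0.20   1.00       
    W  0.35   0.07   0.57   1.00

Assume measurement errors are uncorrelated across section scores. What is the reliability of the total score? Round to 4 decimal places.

0.8789

Var(R+S+G+W) = 4 + 2·[0.64 + 0.38 + 0.35 + 0.20 + 0.07 + 0.57] = 4 + 4.42 = 8.42.
With uncorrelated errors the cross-covariances are all true-score covariance, so they carry over unchanged; only the diagonal terms shrink to ρᵢσᵢ².
True-score variance = [0.86 + 0.69 + 0.56 + 0.87] + 4.42 = 2.98 + 4.42 = 7.4.
Reliability = 7.4 / 8.42 = 0.8789.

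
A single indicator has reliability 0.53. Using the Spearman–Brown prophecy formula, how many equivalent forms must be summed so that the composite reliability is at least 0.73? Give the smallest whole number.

k ≥ ρ*(1−ρ₁)/(ρ₁(1−ρ*)) = 0.73·0.47 / (0.53·0.27) = 2.398.
Smallest integer k = 3.

3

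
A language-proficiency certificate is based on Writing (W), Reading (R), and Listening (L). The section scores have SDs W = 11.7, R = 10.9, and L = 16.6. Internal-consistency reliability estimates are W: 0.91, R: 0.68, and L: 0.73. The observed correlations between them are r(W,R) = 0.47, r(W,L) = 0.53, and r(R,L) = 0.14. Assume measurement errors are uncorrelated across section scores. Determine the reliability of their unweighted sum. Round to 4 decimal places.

0.8626

Var(W+R+L) = 11.7² + 10.9² + 16.6² + 2·[11.7·10.9·0.47 + 11.7·16.6·0.53 + 10.9·16.6·0.14] = 531.26 + 376.415 = 907.675.
With uncorrelated errors the cross-covariances are all true-score covariance, so they carry over unchanged; only the diagonal terms shrink to ρᵢσᵢ².
True-score variance = [11.7²·0.91 + 10.9²·0.68 + 16.6²·0.73] + 376.415 = 406.52 + 376.415 = 782.934.
Reliability = 782.934 / 907.675 = 0.8626.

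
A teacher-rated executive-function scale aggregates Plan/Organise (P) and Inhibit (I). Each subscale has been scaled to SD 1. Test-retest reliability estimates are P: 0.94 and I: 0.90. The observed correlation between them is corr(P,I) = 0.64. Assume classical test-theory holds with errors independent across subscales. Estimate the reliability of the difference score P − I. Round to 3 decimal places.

Var(P−I) = 1 + 1 − 2·0.64 = 2 − 1.28 = 0.72.
Under uncorrelated errors the observed covariances equal the true-score covariances, so only the own-variance terms attenuate.
True-score variance = [0.94 + 0.90] − 1.28 = 1.84 − 1.28 = 0.56.
Reliability = 0.56 / 0.72 = 0.778.

0.778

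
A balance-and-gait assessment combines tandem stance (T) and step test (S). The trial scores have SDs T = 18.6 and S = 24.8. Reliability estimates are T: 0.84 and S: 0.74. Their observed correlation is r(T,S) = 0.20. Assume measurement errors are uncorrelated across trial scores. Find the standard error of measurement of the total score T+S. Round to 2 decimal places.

14.67

Var(total) = 961 + 184.512 = 1145.51.
True-score variance = 745.736 + 184.512 = 930.248, so reliability = 0.8121.
Error variance = 1145.51 − 930.248 = 215.264; SEM = √215.264 = 14.67.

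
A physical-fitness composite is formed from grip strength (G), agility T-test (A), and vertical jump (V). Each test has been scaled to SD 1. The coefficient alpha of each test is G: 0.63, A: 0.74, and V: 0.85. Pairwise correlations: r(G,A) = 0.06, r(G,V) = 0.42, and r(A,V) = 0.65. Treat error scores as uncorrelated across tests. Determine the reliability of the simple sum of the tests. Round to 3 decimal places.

0.852

Var(G+A+V) = 3 + 2·[0.06 + 0.42 + 0.65] = 3 + 2.26 = 5.26.
Under uncorrelated errors the observed covariances equal the true-score covariances, so only the own-variance terms attenuate.
True-score variance = [0.63 + 0.74 + 0.85] + 2.26 = 2.22 + 2.26 = 4.48.
Reliability = 4.48 / 5.26 = 0.852.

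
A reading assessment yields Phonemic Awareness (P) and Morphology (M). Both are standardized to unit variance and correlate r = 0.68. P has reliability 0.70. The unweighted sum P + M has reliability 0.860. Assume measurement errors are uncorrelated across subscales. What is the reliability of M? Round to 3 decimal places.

Var(P+M) = 2 + 2·0.68 = 3.360.
True-score variance = ρ_P + ρ_M + 2·0.68, so 0.860 = (0.70 + ρ_M + 1.36) / 3.360.
ρ_M = 0.860·3.360 − 0.70 − 1.36 = 0.830.

0.830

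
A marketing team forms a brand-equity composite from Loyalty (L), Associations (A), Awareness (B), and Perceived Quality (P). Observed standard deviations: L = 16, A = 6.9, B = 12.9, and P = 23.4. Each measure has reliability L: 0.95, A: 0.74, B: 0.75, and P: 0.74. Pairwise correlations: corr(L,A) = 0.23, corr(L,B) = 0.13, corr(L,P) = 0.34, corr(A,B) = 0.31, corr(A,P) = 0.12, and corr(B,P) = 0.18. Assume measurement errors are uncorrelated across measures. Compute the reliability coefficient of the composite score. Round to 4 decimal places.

0.8676

Var(L+A+B+P) = 16² + 6.9² + 12.9² + 23.4² + 2·[16·6.9·0.23 + 16·12.9·0.13 + 16·23.4·0.34 + 6.9·12.9·0.31 + 6.9·23.4·0.12 + 12.9·23.4·0.18] = 1017.58 + 561.646 = 1579.23.
With uncorrelated errors the cross-covariances are all true-score covariance, so they carry over unchanged; only the diagonal terms shrink to ρᵢσᵢ².
True-score variance = [16²·0.95 + 6.9²·0.74 + 12.9²·0.75 + 23.4²·0.74] + 561.646 = 808.433 + 561.646 = 1370.08.
Reliability = 1370.08 / 1579.23 = 0.8676.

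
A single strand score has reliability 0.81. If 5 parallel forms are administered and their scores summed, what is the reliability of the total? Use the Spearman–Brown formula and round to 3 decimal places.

ρ_k = kρ / (1 + (k−1)ρ) = 5·0.81 / (1 + 4·0.81) = 4.050 / 4.240 = 0.955.

0.955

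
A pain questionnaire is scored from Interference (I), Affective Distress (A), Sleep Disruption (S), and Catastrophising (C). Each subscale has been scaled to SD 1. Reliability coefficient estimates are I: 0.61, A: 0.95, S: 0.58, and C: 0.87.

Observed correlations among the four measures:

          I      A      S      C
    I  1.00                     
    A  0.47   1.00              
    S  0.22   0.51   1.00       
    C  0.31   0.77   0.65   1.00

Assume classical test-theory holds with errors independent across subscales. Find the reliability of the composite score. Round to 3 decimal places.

Var(I+A+S+C) = 4 + 2·[0.47 + 0.22 + 0.31 + 0.51 + 0.77 + 0.65] = 4 + 5.86 = 9.86.
With uncorrelated errors the cross-covariances are all true-score covariance, so they carry over unchanged; only the diagonal terms shrink to ρᵢσᵢ².
True-score variance = [0.61 + 0.95 + 0.58 + 0.87] + 5.86 = 3.01 + 5.86 = 8.87.
Reliability = 8.87 / 9.86 = 0.900.

0.900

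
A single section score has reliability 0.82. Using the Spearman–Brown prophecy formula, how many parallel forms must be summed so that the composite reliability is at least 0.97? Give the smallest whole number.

8

k ≥ ρ*(1−ρ₁)/(ρ₁(1−ρ*)) = 0.97·0.18 / (0.82·0.03) = 7.098.
Smallest integer k = 8.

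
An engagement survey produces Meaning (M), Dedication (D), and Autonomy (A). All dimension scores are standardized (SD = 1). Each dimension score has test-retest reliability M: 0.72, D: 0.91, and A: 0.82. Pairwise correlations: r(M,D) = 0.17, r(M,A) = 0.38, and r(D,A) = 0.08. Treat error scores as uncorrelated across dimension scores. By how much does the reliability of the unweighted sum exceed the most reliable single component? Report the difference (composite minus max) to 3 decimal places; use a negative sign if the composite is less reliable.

Var(sum) = 3 + 1.26 = 4.26; true-score variance = 2.45 + 1.26 = 3.71; composite reliability = 0.8709.
Max component reliability = 0.9100.
Difference = 0.8709 − 0.9100 = -0.039.

-0.039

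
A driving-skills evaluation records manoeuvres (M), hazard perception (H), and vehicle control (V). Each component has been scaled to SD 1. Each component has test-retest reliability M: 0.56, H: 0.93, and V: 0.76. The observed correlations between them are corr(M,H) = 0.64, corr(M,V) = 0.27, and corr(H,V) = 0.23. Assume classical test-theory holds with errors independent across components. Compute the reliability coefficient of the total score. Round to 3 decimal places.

0.858

Var(M+H+V) = 3 + 2·[0.64 + 0.27 + 0.23] = 3 + 2.28 = 5.28.
With uncorrelated errors the cross-covariances are all true-score covariance, so they carry over unchanged; only the diagonal terms shrink to ρᵢσᵢ².
True-score variance = [0.56 + 0.93 + 0.76] + 2.28 = 2.25 + 2.28 = 4.53.
Reliability = 4.53 / 5.28 = 0.858.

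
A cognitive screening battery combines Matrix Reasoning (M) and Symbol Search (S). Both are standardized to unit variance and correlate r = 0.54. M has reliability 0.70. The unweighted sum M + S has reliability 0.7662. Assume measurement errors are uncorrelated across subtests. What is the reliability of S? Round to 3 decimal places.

Var(M+S) = 2 + 2·0.54 = 3.080.
True-score variance = ρ_M + ρ_S + 2·0.54, so 0.7662 = (0.70 + ρ_S + 1.08) / 3.080.
ρ_S = 0.7662·3.080 − 0.70 − 1.08 = 0.580.

0.580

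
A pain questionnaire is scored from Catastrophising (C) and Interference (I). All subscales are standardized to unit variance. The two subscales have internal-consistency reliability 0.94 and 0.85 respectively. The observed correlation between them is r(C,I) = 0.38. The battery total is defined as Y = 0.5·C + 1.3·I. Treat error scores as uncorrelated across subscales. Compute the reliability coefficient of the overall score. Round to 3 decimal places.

0.890

Var(Y) = 0.5² + 1.3² + 2·[0.65·0.38] = 1.94 + 0.494 = 2.434.
With uncorrelated errors the cross-covariances are all true-score covariance, so they carry over unchanged; only the diagonal terms shrink to ρᵢσᵢ².
True-score variance = [0.5²·0.94 + 1.3²·0.85] + 0.494 = 1.6715 + 0.494 = 2.1655.
Reliability = 2.1655 / 2.434 = 0.890.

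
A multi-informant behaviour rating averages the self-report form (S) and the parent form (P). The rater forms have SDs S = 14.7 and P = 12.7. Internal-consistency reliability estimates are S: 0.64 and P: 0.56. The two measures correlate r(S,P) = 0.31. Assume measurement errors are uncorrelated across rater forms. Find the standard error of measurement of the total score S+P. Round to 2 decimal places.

12.20

Var(total) = 377.38 + 115.748 = 493.128.
True-score variance = 228.62 + 115.748 = 344.368, so reliability = 0.6983.
Error variance = 493.128 − 344.368 = 148.76; SEM = √148.76 = 12.20.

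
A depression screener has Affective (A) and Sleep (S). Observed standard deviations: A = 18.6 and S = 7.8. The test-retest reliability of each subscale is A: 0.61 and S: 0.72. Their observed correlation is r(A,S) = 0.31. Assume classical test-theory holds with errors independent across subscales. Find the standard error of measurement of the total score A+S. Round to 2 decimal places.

Var(total) = 406.8 + 89.9496 = 496.75.
True-score variance = 254.84 + 89.9496 = 344.79, so reliability = 0.6941.
Error variance = 496.75 − 344.79 = 151.96; SEM = √151.96 = 12.33.

12.33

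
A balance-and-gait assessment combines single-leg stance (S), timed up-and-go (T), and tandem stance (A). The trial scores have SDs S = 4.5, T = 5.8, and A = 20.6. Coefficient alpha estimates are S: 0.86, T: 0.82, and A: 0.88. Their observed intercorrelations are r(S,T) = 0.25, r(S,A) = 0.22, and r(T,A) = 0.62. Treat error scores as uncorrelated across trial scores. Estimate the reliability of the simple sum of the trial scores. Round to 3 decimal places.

0.912

Var(S+T+A) = 4.5² + 5.8² + 20.6² + 2·[4.5·5.8·0.25 + 4.5·20.6·0.22 + 5.8·20.6·0.62] = 478.25 + 201.993 = 680.243.
Because errors are independent across components, Cov(Tᵢ,Tⱼ) = Cov(Xᵢ,Xⱼ); the off-diagonal part of the true-score variance is the same as above.
True-score variance = [4.5²·0.86 + 5.8²·0.82 + 20.6²·0.88] + 201.993 = 418.437 + 201.993 = 620.43.
Reliability = 620.43 / 680.243 = 0.912.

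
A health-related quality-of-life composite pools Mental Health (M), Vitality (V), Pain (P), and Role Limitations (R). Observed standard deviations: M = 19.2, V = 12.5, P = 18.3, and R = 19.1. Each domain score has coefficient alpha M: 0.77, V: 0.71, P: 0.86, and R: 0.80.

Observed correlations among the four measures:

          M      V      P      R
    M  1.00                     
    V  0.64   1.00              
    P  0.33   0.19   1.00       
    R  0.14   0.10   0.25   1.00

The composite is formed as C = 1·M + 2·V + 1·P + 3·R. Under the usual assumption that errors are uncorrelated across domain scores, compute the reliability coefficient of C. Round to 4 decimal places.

0.8564

Var(C) = 19.2² + 2²·12.5² + 18.3² + 3²·19.1² + 2·[2·19.2·12.5·0.64 + 19.2·18.3·0.33 + 3·19.2·19.1·0.14 + 2·12.5·18.3·0.19 + 6·12.5·19.1·0.10 + 3·18.3·19.1·0.25] = 4611.82 + 2138.99 = 6750.81.
Under uncorrelated errors the observed covariances equal the true-score covariances, so only the own-variance terms attenuate.
True-score variance = [19.2²·0.77 + 2²·12.5²·0.71 + 18.3²·0.86 + 3²·19.1²·0.80] + 2138.99 = 3642.24 + 2138.99 = 5781.23.
Reliability = 5781.23 / 6750.81 = 0.8564.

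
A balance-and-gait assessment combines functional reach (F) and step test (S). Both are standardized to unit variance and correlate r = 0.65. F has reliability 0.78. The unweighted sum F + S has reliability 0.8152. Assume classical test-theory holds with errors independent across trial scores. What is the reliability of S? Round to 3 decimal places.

0.610

Var(F+S) = 2 + 2·0.65 = 3.300.
True-score variance = ρ_F + ρ_S + 2·0.65, so 0.8152 = (0.78 + ρ_S + 1.30) / 3.300.
ρ_S = 0.8152·3.300 − 0.78 − 1.30 = 0.610.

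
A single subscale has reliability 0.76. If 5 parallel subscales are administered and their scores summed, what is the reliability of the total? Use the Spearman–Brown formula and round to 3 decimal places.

0.941

ρ_k = kρ / (1 + (k−1)ρ) = 5·0.76 / (1 + 4·0.76) = 3.800 / 4.040 = 0.941.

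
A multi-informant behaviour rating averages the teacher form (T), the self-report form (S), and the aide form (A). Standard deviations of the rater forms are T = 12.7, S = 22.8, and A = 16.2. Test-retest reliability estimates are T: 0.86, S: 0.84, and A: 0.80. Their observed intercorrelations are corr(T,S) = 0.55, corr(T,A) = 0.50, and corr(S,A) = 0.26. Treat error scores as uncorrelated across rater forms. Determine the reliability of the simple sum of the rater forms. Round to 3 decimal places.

Var(T+S+A) = 12.7² + 22.8² + 16.2² + 2·[12.7·22.8·0.55 + 12.7·16.2·0.50 + 22.8·16.2·0.26] = 943.57 + 716.323 = 1659.89.
With uncorrelated errors the cross-covariances are all true-score covariance, so they carry over unchanged; only the diagonal terms shrink to ρᵢσᵢ².
True-score variance = [12.7²·0.86 + 22.8²·0.84 + 16.2²·0.80] + 716.323 = 785.327 + 716.323 = 1501.65.
Reliability = 1501.65 / 1659.89 = 0.905.

0.905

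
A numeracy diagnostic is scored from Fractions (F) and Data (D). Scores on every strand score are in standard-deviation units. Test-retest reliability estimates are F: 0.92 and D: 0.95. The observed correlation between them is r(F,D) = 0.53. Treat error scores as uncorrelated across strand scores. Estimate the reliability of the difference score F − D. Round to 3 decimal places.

0.862

Var(F−D) = 1 + 1 − 2·0.53 = 2 − 1.06 = 0.94.
Under uncorrelated errors the observed covariances equal the true-score covariances, so only the own-variance terms attenuate.
True-score variance = [0.92 + 0.95] − 1.06 = 1.87 − 1.06 = 0.81.
Reliability = 0.81 / 0.94 = 0.862.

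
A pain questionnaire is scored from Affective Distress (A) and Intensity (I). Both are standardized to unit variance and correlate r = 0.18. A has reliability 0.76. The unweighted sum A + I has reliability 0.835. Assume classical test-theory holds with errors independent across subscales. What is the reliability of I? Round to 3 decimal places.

Var(A+I) = 2 + 2·0.18 = 2.360.
True-score variance = ρ_A + ρ_I + 2·0.18, so 0.835 = (0.76 + ρ_I + 0.36) / 2.360.
ρ_I = 0.835·2.360 − 0.76 − 0.36 = 0.851.

0.851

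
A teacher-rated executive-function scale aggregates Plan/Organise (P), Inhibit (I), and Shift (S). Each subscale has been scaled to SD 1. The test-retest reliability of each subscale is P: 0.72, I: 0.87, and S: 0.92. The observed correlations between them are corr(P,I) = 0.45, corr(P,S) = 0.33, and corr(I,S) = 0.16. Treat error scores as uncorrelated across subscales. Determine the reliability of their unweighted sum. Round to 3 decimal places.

0.900

Var(P+I+S) = 3 + 2·[0.45 + 0.33 + 0.16] = 3 + 1.88 = 4.88.
Under uncorrelated errors the observed covariances equal the true-score covariances, so only the own-variance terms attenuate.
True-score variance = [0.72 + 0.87 + 0.92] + 1.88 = 2.51 + 1.88 = 4.39.
Reliability = 4.39 / 4.88 = 0.900.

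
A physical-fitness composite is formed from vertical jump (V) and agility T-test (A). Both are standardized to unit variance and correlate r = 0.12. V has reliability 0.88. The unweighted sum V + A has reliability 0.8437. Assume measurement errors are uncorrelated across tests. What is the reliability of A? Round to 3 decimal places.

0.770

Var(V+A) = 2 + 2·0.12 = 2.240.
True-score variance = ρ_V + ρ_A + 2·0.12, so 0.8437 = (0.88 + ρ_A + 0.24) / 2.240.
ρ_A = 0.8437·2.240 − 0.88 − 0.24 = 0.770.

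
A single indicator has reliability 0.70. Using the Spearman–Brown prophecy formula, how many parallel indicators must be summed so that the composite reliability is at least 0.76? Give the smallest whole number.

k ≥ ρ*(1−ρ₁)/(ρ₁(1−ρ*)) = 0.76·0.30 / (0.70·0.24) = 1.357.
Smallest integer k = 2.

2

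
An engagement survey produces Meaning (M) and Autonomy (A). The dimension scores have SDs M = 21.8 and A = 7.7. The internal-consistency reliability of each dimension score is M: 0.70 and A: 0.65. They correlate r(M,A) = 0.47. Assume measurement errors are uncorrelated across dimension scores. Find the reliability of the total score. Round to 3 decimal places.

Var(M+A) = 21.8² + 7.7² + 2·[21.8·7.7·0.47] = 534.53 + 157.788 = 692.318.
Under uncorrelated errors the observed covariances equal the true-score covariances, so only the own-variance terms attenuate.
True-score variance = [21.8²·0.70 + 7.7²·0.65] + 157.788 = 371.207 + 157.788 = 528.995.
Reliability = 528.995 / 692.318 = 0.764.

0.764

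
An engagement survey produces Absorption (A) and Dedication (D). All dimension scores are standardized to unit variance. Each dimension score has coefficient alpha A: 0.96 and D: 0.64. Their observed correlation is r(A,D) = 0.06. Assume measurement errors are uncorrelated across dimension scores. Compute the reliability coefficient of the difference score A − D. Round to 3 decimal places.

0.787

Var(A−D) = 1 + 1 − 2·0.06 = 2 − 0.12 = 1.88.
Under uncorrelated errors the observed covariances equal the true-score covariances, so only the own-variance terms attenuate.
True-score variance = [0.96 + 0.64] − 0.12 = 1.6 − 0.12 = 1.48.
Reliability = 1.48 / 1.88 = 0.787.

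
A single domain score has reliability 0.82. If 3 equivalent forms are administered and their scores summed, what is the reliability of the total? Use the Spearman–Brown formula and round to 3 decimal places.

0.932

ρ_k = kρ / (1 + (k−1)ρ) = 3·0.82 / (1 + 2·0.82) = 2.460 / 2.640 = 0.932.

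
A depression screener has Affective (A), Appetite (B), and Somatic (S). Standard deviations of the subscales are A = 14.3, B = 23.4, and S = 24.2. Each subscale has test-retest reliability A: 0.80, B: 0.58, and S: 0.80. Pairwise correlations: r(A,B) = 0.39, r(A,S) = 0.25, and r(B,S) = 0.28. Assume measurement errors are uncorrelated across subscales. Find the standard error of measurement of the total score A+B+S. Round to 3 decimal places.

19.698

Var(total) = 1337.69 + 751.15 = 2088.84.
True-score variance = 949.689 + 751.15 = 1700.84, so reliability = 0.8143.
Error variance = 2088.84 − 1700.84 = 388.001; SEM = √388.001 = 19.698.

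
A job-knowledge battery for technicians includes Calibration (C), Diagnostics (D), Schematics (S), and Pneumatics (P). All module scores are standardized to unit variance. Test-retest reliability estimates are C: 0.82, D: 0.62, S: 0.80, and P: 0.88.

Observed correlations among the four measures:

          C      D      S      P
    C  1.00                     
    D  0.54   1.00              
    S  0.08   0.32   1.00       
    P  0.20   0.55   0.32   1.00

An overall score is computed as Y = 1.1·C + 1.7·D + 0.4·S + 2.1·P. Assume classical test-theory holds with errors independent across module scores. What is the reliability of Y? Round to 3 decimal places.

0.887

Var(Y) = 1.1² + 1.7² + 0.4² + 2.1² + 2·[1.87·0.54 + 0.44·0.08 + 2.31·0.20 + 0.68·0.32 + 3.57·0.55 + 0.84·0.32] = 8.67 + 7.9138 = 16.5838.
With uncorrelated errors the cross-covariances are all true-score covariance, so they carry over unchanged; only the diagonal terms shrink to ρᵢσᵢ².
True-score variance = [1.1²·0.82 + 1.7²·0.62 + 0.4²·0.80 + 2.1²·0.88] + 7.9138 = 6.7928 + 7.9138 = 14.7066.
Reliability = 14.7066 / 16.5838 = 0.887.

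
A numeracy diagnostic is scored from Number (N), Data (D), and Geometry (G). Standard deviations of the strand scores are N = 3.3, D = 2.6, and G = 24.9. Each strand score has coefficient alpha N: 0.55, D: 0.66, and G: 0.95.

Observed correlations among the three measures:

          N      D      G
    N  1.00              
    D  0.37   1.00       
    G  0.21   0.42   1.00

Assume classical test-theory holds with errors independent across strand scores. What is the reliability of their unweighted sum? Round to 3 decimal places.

Var(N+D+G) = 3.3² + 2.6² + 24.9² + 2·[3.3·2.6·0.37 + 3.3·24.9·0.21 + 2.6·24.9·0.42] = 637.66 + 95.2422 = 732.902.
Under uncorrelated errors the observed covariances equal the true-score covariances, so only the own-variance terms attenuate.
True-score variance = [3.3²·0.55 + 2.6²·0.66 + 24.9²·0.95] + 95.2422 = 599.461 + 95.2422 = 694.703.
Reliability = 694.703 / 732.902 = 0.948.

0.948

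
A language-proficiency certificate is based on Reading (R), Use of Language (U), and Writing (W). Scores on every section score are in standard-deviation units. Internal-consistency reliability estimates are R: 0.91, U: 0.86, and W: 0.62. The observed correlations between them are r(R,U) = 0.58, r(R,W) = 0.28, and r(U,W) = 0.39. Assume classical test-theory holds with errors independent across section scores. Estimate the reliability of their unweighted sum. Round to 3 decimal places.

Var(R+U+W) = 3 + 2·[0.58 + 0.28 + 0.39] = 3 + 2.5 = 5.5.
Because errors are independent across components, Cov(Tᵢ,Tⱼ) = Cov(Xᵢ,Xⱼ); the off-diagonal part of the true-score variance is the same as above.
True-score variance = [0.91 + 0.86 + 0.62] + 2.5 = 2.39 + 2.5 = 4.89.
Reliability = 4.89 / 5.5 = 0.889.

0.889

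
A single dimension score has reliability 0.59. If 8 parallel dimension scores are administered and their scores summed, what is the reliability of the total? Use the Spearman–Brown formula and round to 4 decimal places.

ρ_k = kρ / (1 + (k−1)ρ) = 8·0.59 / (1 + 7·0.59) = 4.720 / 5.130 = 0.9201.

0.9201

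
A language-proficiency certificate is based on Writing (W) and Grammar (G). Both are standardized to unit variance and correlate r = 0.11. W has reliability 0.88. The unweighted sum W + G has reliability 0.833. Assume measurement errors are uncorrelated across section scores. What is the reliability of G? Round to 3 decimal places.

Var(W+G) = 2 + 2·0.11 = 2.220.
True-score variance = ρ_W + ρ_G + 2·0.11, so 0.833 = (0.88 + ρ_G + 0.22) / 2.220.
ρ_G = 0.833·2.220 − 0.88 − 0.22 = 0.749.

0.749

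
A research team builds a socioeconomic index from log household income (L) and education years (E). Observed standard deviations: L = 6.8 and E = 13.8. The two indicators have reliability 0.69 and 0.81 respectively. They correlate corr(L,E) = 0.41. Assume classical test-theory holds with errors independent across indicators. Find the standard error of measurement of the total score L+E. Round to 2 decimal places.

7.11

Var(total) = 236.68 + 76.9488 = 313.629.
True-score variance = 186.162 + 76.9488 = 263.111, so reliability = 0.8389.
Error variance = 313.629 − 263.111 = 50.518; SEM = √50.518 = 7.11.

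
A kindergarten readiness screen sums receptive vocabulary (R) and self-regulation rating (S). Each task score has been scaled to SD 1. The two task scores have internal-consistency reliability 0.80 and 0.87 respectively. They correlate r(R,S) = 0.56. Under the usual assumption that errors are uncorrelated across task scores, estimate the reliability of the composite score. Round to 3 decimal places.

Var(R+S) = 2 + 2·[0.56] = 2 + 1.12 = 3.12.
With uncorrelated errors the cross-covariances are all true-score covariance, so they carry over unchanged; only the diagonal terms shrink to ρᵢσᵢ².
True-score variance = [0.80 + 0.87] + 1.12 = 1.67 + 1.12 = 2.79.
Reliability = 2.79 / 3.12 = 0.894.

0.894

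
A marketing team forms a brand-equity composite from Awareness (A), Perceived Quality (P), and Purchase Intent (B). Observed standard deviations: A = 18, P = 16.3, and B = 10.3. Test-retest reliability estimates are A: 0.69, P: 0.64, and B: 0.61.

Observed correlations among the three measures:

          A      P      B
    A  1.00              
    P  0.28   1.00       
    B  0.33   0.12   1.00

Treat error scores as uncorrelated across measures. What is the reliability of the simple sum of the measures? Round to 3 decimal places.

0.768

Var(A+P+B) = 18² + 16.3² + 10.3² + 2·[18·16.3·0.28 + 18·10.3·0.33 + 16.3·10.3·0.12] = 695.78 + 326.962 = 1022.74.
Under uncorrelated errors the observed covariances equal the true-score covariances, so only the own-variance terms attenuate.
True-score variance = [18²·0.69 + 16.3²·0.64 + 10.3²·0.61] + 326.962 = 458.316 + 326.962 = 785.278.
Reliability = 785.278 / 1022.74 = 0.768.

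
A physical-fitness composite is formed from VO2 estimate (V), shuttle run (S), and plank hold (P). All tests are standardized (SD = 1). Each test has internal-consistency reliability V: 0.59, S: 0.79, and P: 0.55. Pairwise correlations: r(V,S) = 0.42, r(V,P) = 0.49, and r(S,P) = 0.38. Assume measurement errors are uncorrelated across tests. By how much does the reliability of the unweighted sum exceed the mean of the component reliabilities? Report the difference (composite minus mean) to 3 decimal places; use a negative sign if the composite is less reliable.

Var(sum) = 3 + 2.58 = 5.58; true-score variance = 1.93 + 2.58 = 4.51; composite reliability = 0.8082.
Mean component reliability = 0.6433.
Difference = 0.8082 − 0.6433 = 0.165.

0.165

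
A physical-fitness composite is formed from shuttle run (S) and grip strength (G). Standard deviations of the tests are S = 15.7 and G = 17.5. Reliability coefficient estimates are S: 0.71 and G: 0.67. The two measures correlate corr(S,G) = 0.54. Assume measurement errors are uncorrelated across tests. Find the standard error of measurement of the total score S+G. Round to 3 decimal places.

Var(total) = 552.74 + 296.73 = 849.47.
True-score variance = 380.195 + 296.73 = 676.925, so reliability = 0.7969.
Error variance = 849.47 − 676.925 = 172.545; SEM = √172.545 = 13.136.

13.136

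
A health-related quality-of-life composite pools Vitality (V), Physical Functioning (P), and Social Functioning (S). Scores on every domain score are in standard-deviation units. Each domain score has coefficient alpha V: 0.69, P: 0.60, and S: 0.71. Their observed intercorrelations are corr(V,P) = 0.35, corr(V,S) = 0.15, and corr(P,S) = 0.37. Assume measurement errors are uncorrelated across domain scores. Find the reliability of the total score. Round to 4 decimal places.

Var(V+P+S) = 3 + 2·[0.35 + 0.15 + 0.37] = 3 + 1.74 = 4.74.
Under uncorrelated errors the observed covariances equal the true-score covariances, so only the own-variance terms attenuate.
True-score variance = [0.69 + 0.60 + 0.71] + 1.74 = 2 + 1.74 = 3.74.
Reliability = 3.74 / 4.74 = 0.7890.

0.7890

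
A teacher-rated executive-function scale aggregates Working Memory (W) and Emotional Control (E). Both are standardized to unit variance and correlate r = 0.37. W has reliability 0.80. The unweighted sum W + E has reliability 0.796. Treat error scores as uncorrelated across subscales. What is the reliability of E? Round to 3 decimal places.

0.641

Var(W+E) = 2 + 2·0.37 = 2.740.
True-score variance = ρ_W + ρ_E + 2·0.37, so 0.796 = (0.80 + ρ_E + 0.74) / 2.740.
ρ_E = 0.796·2.740 − 0.80 − 0.74 = 0.641.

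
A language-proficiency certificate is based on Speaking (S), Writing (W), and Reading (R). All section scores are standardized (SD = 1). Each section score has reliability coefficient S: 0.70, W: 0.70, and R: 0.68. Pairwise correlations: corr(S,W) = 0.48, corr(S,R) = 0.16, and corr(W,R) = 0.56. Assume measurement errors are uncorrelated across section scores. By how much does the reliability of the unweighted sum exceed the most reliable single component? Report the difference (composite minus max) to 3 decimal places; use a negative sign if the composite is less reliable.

Var(sum) = 3 + 2.4 = 5.4; true-score variance = 2.08 + 2.4 = 4.48; composite reliability = 0.8296.
Max component reliability = 0.7000.
Difference = 0.8296 − 0.7000 = 0.130.

0.130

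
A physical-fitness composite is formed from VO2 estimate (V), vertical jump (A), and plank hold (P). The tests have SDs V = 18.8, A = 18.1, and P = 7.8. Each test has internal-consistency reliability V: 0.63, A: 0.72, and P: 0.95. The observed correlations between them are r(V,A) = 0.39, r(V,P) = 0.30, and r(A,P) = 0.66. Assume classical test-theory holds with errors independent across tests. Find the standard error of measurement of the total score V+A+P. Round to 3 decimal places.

15.018

Var(total) = 741.89 + 539.76 = 1281.65.
True-score variance = 516.344 + 539.76 = 1056.1, so reliability = 0.8240.
Error variance = 1281.65 − 1056.1 = 225.546; SEM = √225.546 = 15.018.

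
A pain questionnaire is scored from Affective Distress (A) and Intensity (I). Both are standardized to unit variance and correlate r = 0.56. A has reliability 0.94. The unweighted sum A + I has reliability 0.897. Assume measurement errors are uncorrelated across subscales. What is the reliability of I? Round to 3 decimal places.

Var(A+I) = 2 + 2·0.56 = 3.120.
True-score variance = ρ_A + ρ_I + 2·0.56, so 0.897 = (0.94 + ρ_I + 1.12) / 3.120.
ρ_I = 0.897·3.120 − 0.94 − 1.12 = 0.739.

0.739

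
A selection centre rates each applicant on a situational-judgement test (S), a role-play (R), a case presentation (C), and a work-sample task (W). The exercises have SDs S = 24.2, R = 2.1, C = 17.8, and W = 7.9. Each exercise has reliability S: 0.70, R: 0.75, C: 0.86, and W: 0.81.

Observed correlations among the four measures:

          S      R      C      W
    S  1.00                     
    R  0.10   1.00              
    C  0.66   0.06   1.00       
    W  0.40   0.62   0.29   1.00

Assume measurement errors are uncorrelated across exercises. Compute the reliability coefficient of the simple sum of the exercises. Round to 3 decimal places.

0.871

Var(S+R+C+W) = 24.2² + 2.1² + 17.8² + 7.9² + 2·[24.2·2.1·0.10 + 24.2·17.8·0.66 + 24.2·7.9·0.40 + 2.1·17.8·0.06 + 2.1·7.9·0.62 + 17.8·7.9·0.29] = 969.3 + 838.328 = 1807.63.
Because errors are independent across components, Cov(Tᵢ,Tⱼ) = Cov(Xᵢ,Xⱼ); the off-diagonal part of the true-score variance is the same as above.
True-score variance = [24.2²·0.70 + 2.1²·0.75 + 17.8²·0.86 + 7.9²·0.81] + 838.328 = 736.29 + 838.328 = 1574.62.
Reliability = 1574.62 / 1807.63 = 0.871.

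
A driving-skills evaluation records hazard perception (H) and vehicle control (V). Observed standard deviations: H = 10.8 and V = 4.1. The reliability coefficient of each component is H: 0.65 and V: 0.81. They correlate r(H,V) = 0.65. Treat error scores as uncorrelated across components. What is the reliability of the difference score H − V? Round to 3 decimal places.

Var(H−V) = 10.8² + 4.1² − 2·10.8·4.1·0.65 = 133.45 − 57.564 = 75.886.
Under uncorrelated errors the observed covariances equal the true-score covariances, so only the own-variance terms attenuate.
True-score variance = [10.8²·0.65 + 4.1²·0.81] − 57.564 = 89.4321 − 57.564 = 31.8681.
Reliability = 31.8681 / 75.886 = 0.420.

0.420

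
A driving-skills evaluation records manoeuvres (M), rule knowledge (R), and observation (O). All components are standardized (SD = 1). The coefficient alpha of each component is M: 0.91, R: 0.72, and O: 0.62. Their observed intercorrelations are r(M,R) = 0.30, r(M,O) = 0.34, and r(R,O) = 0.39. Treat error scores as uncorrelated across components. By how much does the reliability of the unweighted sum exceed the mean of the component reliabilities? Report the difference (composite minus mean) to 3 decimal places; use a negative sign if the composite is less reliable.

0.102

Var(sum) = 3 + 2.06 = 5.06; true-score variance = 2.25 + 2.06 = 4.31; composite reliability = 0.8518.
Mean component reliability = 0.7500.
Difference = 0.8518 − 0.7500 = 0.102.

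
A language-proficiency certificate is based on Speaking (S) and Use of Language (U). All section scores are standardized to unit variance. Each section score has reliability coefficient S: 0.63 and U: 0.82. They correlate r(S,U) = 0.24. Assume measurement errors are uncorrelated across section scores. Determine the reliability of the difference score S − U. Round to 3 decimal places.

Var(S−U) = 1 + 1 − 2·0.24 = 2 − 0.48 = 1.52.
Under uncorrelated errors the observed covariances equal the true-score covariances, so only the own-variance terms attenuate.
True-score variance = [0.63 + 0.82] − 0.48 = 1.45 − 0.48 = 0.97.
Reliability = 0.97 / 1.52 = 0.638.

0.638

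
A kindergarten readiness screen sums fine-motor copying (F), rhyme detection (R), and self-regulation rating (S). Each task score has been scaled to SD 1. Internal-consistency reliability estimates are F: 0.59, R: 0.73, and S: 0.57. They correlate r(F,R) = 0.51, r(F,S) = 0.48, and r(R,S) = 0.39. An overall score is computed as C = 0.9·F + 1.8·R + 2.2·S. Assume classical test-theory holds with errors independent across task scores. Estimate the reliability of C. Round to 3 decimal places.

0.788

Var(C) = 0.9² + 1.8² + 2.2² + 2·[1.62·0.51 + 1.98·0.48 + 3.96·0.39] = 8.89 + 6.642 = 15.532.
With uncorrelated errors the cross-covariances are all true-score covariance, so they carry over unchanged; only the diagonal terms shrink to ρᵢσᵢ².
True-score variance = [0.9²·0.59 + 1.8²·0.73 + 2.2²·0.57] + 6.642 = 5.6019 + 6.642 = 12.2439.
Reliability = 12.2439 / 15.532 = 0.788.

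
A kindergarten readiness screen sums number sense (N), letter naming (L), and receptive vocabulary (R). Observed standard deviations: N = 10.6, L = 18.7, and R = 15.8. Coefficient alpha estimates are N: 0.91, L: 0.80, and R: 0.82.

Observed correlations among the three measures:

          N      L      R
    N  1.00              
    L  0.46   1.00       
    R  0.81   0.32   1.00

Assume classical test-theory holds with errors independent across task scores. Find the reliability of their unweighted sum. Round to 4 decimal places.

Var(N+L+R) = 10.6² + 18.7² + 15.8² + 2·[10.6·18.7·0.46 + 10.6·15.8·0.81 + 18.7·15.8·0.32] = 711.69 + 642.774 = 1354.46.
Under uncorrelated errors the observed covariances equal the true-score covariances, so only the own-variance terms attenuate.
True-score variance = [10.6²·0.91 + 18.7²·0.80 + 15.8²·0.82] + 642.774 = 586.704 + 642.774 = 1229.48.
Reliability = 1229.48 / 1354.46 = 0.9077.

0.9077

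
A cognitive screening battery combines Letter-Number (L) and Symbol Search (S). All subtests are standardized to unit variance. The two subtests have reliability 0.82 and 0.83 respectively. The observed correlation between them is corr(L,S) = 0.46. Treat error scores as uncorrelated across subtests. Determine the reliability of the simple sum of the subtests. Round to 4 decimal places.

Var(L+S) = 2 + 2·[0.46] = 2 + 0.92 = 2.92.
With uncorrelated errors the cross-covariances are all true-score covariance, so they carry over unchanged; only the diagonal terms shrink to ρᵢσᵢ².
True-score variance = [0.82 + 0.83] + 0.92 = 1.65 + 0.92 = 2.57.
Reliability = 2.57 / 2.92 = 0.8801.

0.8801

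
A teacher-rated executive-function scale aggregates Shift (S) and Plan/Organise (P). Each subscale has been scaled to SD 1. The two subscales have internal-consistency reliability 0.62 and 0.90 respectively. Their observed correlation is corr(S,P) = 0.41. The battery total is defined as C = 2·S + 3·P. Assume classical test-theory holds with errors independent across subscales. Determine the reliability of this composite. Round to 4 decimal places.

0.8650

Var(C) = 2² + 3² + 2·[6·0.41] = 13 + 4.92 = 17.92.
With uncorrelated errors the cross-covariances are all true-score covariance, so they carry over unchanged; only the diagonal terms shrink to ρᵢσᵢ².
True-score variance = [2²·0.62 + 3²·0.90] + 4.92 = 10.58 + 4.92 = 15.5.
Reliability = 15.5 / 17.92 = 0.8650.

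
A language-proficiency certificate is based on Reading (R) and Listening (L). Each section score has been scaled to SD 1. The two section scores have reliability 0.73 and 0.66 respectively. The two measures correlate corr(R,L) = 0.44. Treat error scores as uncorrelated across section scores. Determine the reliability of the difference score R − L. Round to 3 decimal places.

Var(R−L) = 1 + 1 − 2·0.44 = 2 − 0.88 = 1.12.
Under uncorrelated errors the observed covariances equal the true-score covariances, so only the own-variance terms attenuate.
True-score variance = [0.73 + 0.66] − 0.88 = 1.39 − 0.88 = 0.51.
Reliability = 0.51 / 1.12 = 0.455.

0.455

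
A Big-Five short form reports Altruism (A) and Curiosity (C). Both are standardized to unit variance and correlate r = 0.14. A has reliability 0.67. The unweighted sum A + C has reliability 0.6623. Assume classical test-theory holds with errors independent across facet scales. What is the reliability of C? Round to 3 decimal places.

Var(A+C) = 2 + 2·0.14 = 2.280.
True-score variance = ρ_A + ρ_C + 2·0.14, so 0.6623 = (0.67 + ρ_C + 0.28) / 2.280.
ρ_C = 0.6623·2.280 − 0.67 − 0.28 = 0.560.

0.560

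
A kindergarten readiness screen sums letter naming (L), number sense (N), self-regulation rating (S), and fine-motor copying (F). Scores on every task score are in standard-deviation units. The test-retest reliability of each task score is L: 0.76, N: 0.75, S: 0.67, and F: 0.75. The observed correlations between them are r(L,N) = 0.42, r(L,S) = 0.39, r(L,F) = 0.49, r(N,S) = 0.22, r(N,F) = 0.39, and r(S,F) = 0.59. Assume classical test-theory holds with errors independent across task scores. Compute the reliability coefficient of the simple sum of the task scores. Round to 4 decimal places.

Var(L+N+S+F) = 4 + 2·[0.42 + 0.39 + 0.49 + 0.22 + 0.39 + 0.59] = 4 + 5 = 9.
Because errors are independent across components, Cov(Tᵢ,Tⱼ) = Cov(Xᵢ,Xⱼ); the off-diagonal part of the true-score variance is the same as above.
True-score variance = [0.76 + 0.75 + 0.67 + 0.75] + 5 = 2.93 + 5 = 7.93.
Reliability = 7.93 / 9 = 0.8811.

0.8811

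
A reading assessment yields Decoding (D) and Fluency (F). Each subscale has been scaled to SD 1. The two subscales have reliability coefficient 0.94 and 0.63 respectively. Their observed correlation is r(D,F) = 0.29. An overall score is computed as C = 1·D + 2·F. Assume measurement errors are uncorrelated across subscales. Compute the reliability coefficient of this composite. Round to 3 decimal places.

0.750

Var(C) = 1 + 2² + 2·[2·0.29] = 5 + 1.16 = 6.16.
Under uncorrelated errors the observed covariances equal the true-score covariances, so only the own-variance terms attenuate.
True-score variance = [0.94 + 2²·0.63] + 1.16 = 3.46 + 1.16 = 4.62.
Reliability = 4.62 / 6.16 = 0.750.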